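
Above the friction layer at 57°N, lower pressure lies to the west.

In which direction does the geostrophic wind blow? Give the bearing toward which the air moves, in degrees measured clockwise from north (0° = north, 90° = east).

The pressure-gradient force points toward the west (bearing 270°).
Geostrophic balance: in the Northern Hemisphere the Coriolis force deflects motion to the right, so the geostrophic wind blows 90° to the right of the pressure-gradient force (low pressure on the left).
Rotating 270° by 90° clockwise gives 000° — the wind blows toward the north.

000°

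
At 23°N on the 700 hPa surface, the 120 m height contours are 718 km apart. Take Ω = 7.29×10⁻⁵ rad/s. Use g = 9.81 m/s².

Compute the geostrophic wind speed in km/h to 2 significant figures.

100 km/h

Coriolis parameter at 23°N:
f = 2Ω sin φ = 2 × 7.29×10⁻⁵ × sin 23° = 5.70×10⁻⁵ s⁻¹
Height gradient: |∂Z/∂n| = 120 m / 718000 m = 1.67×10⁻⁴
On a pressure surface, geostrophic balance gives V_g = (g/f)|∂Z/∂n|:
V_g = 9.81 × 1.67×10⁻⁴ / 5.70×10⁻⁵ = 28.8 m/s
Converting: 28.8 m/s × 3.6 = 100 km/h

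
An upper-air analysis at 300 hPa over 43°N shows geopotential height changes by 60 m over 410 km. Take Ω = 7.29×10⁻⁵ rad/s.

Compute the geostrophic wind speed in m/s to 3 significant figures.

14.4 m/s

Coriolis parameter at 43°N:
f = 2Ω sin φ = 2 × 7.29×10⁻⁵ × sin 43° = 9.94×10⁻⁵ s⁻¹
Height gradient: |∂Z/∂n| = 60 m / 410000 m = 1.46×10⁻⁴
On a pressure surface, geostrophic balance gives V_g = (g/f)|∂Z/∂n|:
V_g = 9.81 × 1.46×10⁻⁴ / 9.94×10⁻⁵ = 14.4 m/s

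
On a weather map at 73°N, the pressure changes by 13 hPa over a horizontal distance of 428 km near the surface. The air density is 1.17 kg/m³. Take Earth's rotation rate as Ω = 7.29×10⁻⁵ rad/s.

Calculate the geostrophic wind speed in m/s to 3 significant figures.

Coriolis parameter at 73°N:
f = 2Ω sin φ = 2 × 7.29×10⁻⁵ × sin 73° = 1.39×10⁻⁴ s⁻¹
Pressure gradient: |∂P/∂n| = 1300 Pa / 428000 m = 3.04×10⁻³ Pa/m
Geostrophic balance (pressure-gradient force = Coriolis force):
V_g = (1/(fρ)) |∂P/∂n| = 3.04×10⁻³ / (1.39×10⁻⁴ × 1.17) = 18.6 m/s

18.6 m/s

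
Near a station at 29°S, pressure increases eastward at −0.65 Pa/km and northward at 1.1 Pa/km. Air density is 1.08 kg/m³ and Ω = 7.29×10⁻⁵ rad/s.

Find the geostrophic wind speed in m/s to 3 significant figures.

16.7 m/s

Coriolis parameter at 29°S:
f = 2Ω sin φ = 2 × 7.29×10⁻⁵ × sin 29° = 7.07×10⁻⁵ s⁻¹
In the Southern Hemisphere f is negative: f = −7.07×10⁻⁵ s⁻¹.
Component geostrophic relations (x east, y north):
u_g = −(1/(fρ)) ∂P/∂y,  v_g = (1/(fρ)) ∂P/∂x
u_g = −(1.1×10⁻³)/(−7.07×10⁻⁵ × 1.08) = 14.4 m/s;  v_g = (−0.65×10⁻³)/(−7.07×10⁻⁵ × 1.08) = 8.51 m/s
|V_g| = √(u_g² + v_g²) = 16.7 m/s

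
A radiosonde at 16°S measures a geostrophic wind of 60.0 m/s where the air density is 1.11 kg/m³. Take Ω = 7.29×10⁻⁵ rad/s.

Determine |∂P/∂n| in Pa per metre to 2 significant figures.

Coriolis parameter at 16°S:
f = 2Ω sin φ = 2 × 7.29×10⁻⁵ × sin 16° = 4.02×10⁻⁵ s⁻¹
Geostrophic balance rearranged: |∂P/∂n| = f ρ V_g
|∂P/∂n| = 4.02×10⁻⁵ × 1.11 × 60.0 = 2.68×10⁻³ Pa/m

2.7×10⁻³ Pa/m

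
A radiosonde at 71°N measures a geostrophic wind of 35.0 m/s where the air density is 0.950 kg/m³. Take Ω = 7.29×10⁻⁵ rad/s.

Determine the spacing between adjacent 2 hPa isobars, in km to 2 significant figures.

44 km

Coriolis parameter at 71°N:
f = 2Ω sin φ = 2 × 7.29×10⁻⁵ × sin 71° = 1.38×10⁻⁴ s⁻¹
Geostrophic balance rearranged: |∂P/∂n| = f ρ V_g
|∂P/∂n| = 1.38×10⁻⁴ × 0.950 × 35.0 = 4.58×10⁻³ Pa/m
Isobar spacing: Δn = ΔP/|∂P/∂n| = 200 Pa / 4.58×10⁻³ Pa/m = 43633 m ≈ 44 km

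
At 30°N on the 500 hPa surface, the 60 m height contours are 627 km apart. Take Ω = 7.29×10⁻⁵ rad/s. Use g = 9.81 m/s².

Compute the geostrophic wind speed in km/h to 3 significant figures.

46.4 km/h

Coriolis parameter at 30°N:
f = 2Ω sin φ = 2 × 7.29×10⁻⁵ × sin 30° = 7.29×10⁻⁵ s⁻¹
Height gradient: |∂Z/∂n| = 60 m / 627000 m = 9.57×10⁻⁵
On a pressure surface, geostrophic balance gives V_g = (g/f)|∂Z/∂n|:
V_g = 9.81 × 9.57×10⁻⁵ / 7.29×10⁻⁵ = 12.9 m/s
Converting: 12.9 m/s × 3.6 = 46.4 km/h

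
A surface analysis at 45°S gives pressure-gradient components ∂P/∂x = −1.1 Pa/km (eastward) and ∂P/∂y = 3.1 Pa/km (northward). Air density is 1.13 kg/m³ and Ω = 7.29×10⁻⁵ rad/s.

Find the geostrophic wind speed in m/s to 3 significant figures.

Coriolis parameter at 45°S:
f = 2Ω sin φ = 2 × 7.29×10⁻⁵ × sin 45° = 1.03×10⁻⁴ s⁻¹
In the Southern Hemisphere f is negative: f = −1.03×10⁻⁴ s⁻¹.
Component geostrophic relations (x east, y north):
u_g = −(1/(fρ)) ∂P/∂y,  v_g = (1/(fρ)) ∂P/∂x
u_g = −(3.1×10⁻³)/(−1.03×10⁻⁴ × 1.13) = 26.6 m/s;  v_g = (−1.1×10⁻³)/(−1.03×10⁻⁴ × 1.13) = 9.44 m/s
|V_g| = √(u_g² + v_g²) = 28.2 m/s

28.2 m/s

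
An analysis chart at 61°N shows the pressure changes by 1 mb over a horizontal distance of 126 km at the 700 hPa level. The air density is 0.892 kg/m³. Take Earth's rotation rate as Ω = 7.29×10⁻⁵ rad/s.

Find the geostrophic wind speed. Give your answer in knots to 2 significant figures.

14 knots

Coriolis parameter at 61°N:
f = 2Ω sin φ = 2 × 7.29×10⁻⁵ × sin 61° = 1.28×10⁻⁴ s⁻¹
Pressure gradient: |∂P/∂n| = 100 Pa / 126000 m = 7.94×10⁻⁴ Pa/m
Geostrophic balance (pressure-gradient force = Coriolis force):
V_g = (1/(fρ)) |∂P/∂n| = 7.94×10⁻⁴ / (1.28×10⁻⁴ × 0.892) = 6.98 m/s
Converting: 6.98 m/s × 1.944 = 14 knots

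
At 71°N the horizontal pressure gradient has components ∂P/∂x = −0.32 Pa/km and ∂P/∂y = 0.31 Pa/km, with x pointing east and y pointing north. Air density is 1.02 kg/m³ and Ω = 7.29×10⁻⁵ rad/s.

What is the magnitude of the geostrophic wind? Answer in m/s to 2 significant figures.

3.2 m/s

Coriolis parameter at 71°N:
f = 2Ω sin φ = 2 × 7.29×10⁻⁵ × sin 71° = 1.38×10⁻⁴ s⁻¹
Component geostrophic relations (x east, y north):
u_g = −(1/(fρ)) ∂P/∂y,  v_g = (1/(fρ)) ∂P/∂x
u_g = −(0.31×10⁻³)/(1.38×10⁻⁴ × 1.02) = −2.20 m/s;  v_g = (−0.32×10⁻³)/(1.38×10⁻⁴ × 1.02) = −2.28 m/s
|V_g| = √(u_g² + v_g²) = 3.17 m/s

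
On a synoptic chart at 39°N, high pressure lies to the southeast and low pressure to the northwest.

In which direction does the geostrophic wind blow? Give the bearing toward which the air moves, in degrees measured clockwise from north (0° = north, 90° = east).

The pressure-gradient force points toward the northwest (bearing 315°).
Geostrophic balance: in the Northern Hemisphere the Coriolis force deflects motion to the right, so the geostrophic wind blows 90° to the right of the pressure-gradient force (low pressure on the left).
Rotating 315° by 90° clockwise gives 045° — the wind blows toward the northeast.

045°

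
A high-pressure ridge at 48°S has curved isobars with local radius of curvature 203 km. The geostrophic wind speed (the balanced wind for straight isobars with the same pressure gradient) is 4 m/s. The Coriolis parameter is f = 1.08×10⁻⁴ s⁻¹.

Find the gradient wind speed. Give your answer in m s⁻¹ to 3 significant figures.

Around a high, pressure-gradient force acts outward with centrifugal, so Coriolis balances both:
fV = (1/ρ)|∂P/∂n| + V²/R  →  V² − fR·V + fR·V_g = 0
With fR = 1.08×10⁻⁴ × 203×10³ m = 21.9 m/s:
V = [fR − √((fR)² − 4 fR V_g)]/2 = [21.9 − √(21.9² − 4×21.9×4)]/2 = 5.26 m/s
Supergeostrophic (V > V_g = 4 m/s), as expected around a high.

5.26 m s⁻¹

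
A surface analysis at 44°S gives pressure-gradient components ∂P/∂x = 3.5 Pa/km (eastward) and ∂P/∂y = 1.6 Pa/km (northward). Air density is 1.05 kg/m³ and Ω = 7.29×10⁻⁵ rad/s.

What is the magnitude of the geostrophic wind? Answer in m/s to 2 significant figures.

Coriolis parameter at 44°S:
f = 2Ω sin φ = 2 × 7.29×10⁻⁵ × sin 44° = 1.01×10⁻⁴ s⁻¹
In the Southern Hemisphere f is negative: f = −1.01×10⁻⁴ s⁻¹.
Component geostrophic relations (x east, y north):
u_g = −(1/(fρ)) ∂P/∂y,  v_g = (1/(fρ)) ∂P/∂x
u_g = −(1.6×10⁻³)/(−1.01×10⁻⁴ × 1.05) = 15.0 m/s;  v_g = (3.5×10⁻³)/(−1.01×10⁻⁴ × 1.05) = −32.9 m/s
|V_g| = √(u_g² + v_g²) = 36.2 m/s

36 m/s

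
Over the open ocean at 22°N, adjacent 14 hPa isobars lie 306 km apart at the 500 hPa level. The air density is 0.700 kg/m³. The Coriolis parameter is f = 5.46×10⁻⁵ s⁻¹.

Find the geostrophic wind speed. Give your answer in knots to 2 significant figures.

Pressure gradient: |∂P/∂n| = 1400 Pa / 306000 m = 4.58×10⁻³ Pa/m
Geostrophic balance (pressure-gradient force = Coriolis force):
V_g = (1/(fρ)) |∂P/∂n| = 4.58×10⁻³ / (5.46×10⁻⁵ × 0.700) = 120 m/s
Converting: 120 m/s × 1.944 = 230 knots

230 knots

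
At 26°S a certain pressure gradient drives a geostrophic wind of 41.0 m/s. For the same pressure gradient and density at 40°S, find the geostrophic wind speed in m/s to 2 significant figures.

28 m/s

With the same pressure gradient and density, V_g ∝ 1/f ∝ 1/sin φ.
V₂ = V₁ · sin φ₁ / sin φ₂ = 41.0 × sin 26° / sin 40°
V₂ = 41.0 × 0.4384/0.6428 = 28 m/s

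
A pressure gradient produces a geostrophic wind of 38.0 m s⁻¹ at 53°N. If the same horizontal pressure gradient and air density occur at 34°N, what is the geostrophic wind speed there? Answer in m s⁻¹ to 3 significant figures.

54.3 m s⁻¹

With the same pressure gradient and density, V_g ∝ 1/f ∝ 1/sin φ.
V₂ = V₁ · sin φ₁ / sin φ₂ = 38.0 × sin 53° / sin 34°
V₂ = 38.0 × 0.7986/0.5592 = 54.3 m s⁻¹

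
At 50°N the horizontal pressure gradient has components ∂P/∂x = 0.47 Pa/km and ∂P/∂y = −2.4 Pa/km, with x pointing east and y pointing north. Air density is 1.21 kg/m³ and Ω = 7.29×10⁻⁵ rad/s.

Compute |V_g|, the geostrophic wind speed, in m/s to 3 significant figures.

Coriolis parameter at 50°N:
f = 2Ω sin φ = 2 × 7.29×10⁻⁵ × sin 50° = 1.12×10⁻⁴ s⁻¹
Component geostrophic relations (x east, y north):
u_g = −(1/(fρ)) ∂P/∂y,  v_g = (1/(fρ)) ∂P/∂x
u_g = −(−2.4×10⁻³)/(1.12×10⁻⁴ × 1.21) = 17.8 m/s;  v_g = (0.47×10⁻³)/(1.12×10⁻⁴ × 1.21) = 3.48 m/s
|V_g| = √(u_g² + v_g²) = 18.1 m/s

18.1 m/s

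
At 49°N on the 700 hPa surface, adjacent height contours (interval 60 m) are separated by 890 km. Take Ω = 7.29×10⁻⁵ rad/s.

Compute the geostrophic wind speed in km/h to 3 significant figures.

Coriolis parameter at 49°N:
f = 2Ω sin φ = 2 × 7.29×10⁻⁵ × sin 49° = 1.10×10⁻⁴ s⁻¹
Height gradient: |∂Z/∂n| = 60 m / 890000 m = 6.74×10⁻⁵
On a pressure surface, geostrophic balance gives V_g = (g/f)|∂Z/∂n|:
V_g = 9.81 × 6.74×10⁻⁵ / 1.10×10⁻⁴ = 6.01 m/s
Converting: 6.01 m/s × 3.6 = 21.6 km/h

21.6 km/h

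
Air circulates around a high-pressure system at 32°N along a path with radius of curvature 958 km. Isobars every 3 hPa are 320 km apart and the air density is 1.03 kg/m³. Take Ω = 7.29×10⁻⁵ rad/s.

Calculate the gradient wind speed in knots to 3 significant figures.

Coriolis parameter at 32°N:
f = 2Ω sin φ = 2 × 7.29×10⁻⁵ × sin 32° = 7.73×10⁻⁵ s⁻¹
Pressure gradient: |∂P/∂n| = 300 Pa / 320000 m = 9.38×10⁻⁴ Pa/m
Geostrophic speed: V_g = |∂P/∂n|/(fρ) = 9.38×10⁻⁴/(7.73×10⁻⁵ × 1.03) = 11.8 m/s
Around a high, pressure-gradient force acts outward with centrifugal, so Coriolis balances both:
fV = (1/ρ)|∂P/∂n| + V²/R  →  V² − fR·V + fR·V_g = 0
With fR = 7.73×10⁻⁵ × 958×10³ m = 74.0 m/s:
V = [fR − √((fR)² − 4 fR V_g)]/2 = [74.0 − √(74.0² − 4×74.0×11.8)]/2 = 14.7 m/s
Supergeostrophic (V > V_g = 11.8 m/s), as expected around a high.
Converting: 14.7 m/s × 1.944 = 28.6 knots

28.6 knots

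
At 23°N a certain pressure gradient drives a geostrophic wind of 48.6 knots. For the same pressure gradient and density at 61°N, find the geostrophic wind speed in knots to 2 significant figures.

22 knots

With the same pressure gradient and density, V_g ∝ 1/f ∝ 1/sin φ.
V₂ = V₁ · sin φ₁ / sin φ₂ = 48.6 × sin 23° / sin 61°
V₂ = 48.6 × 0.3907/0.8746 = 22 knots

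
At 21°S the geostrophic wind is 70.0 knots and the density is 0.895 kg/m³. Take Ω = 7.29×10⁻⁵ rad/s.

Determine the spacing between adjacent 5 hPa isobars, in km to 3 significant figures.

297 km

Coriolis parameter at 21°S:
f = 2Ω sin φ = 2 × 7.29×10⁻⁵ × sin 21° = 5.23×10⁻⁵ s⁻¹
Wind speed in SI: 70.0 knots = 36.0 m/s
Geostrophic balance rearranged: |∂P/∂n| = f ρ V_g
|∂P/∂n| = 5.23×10⁻⁵ × 0.895 × 36.0 = 1.68×10⁻³ Pa/m
Isobar spacing: Δn = ΔP/|∂P/∂n| = 500 Pa / 1.68×10⁻³ Pa/m = 296910 m ≈ 297 km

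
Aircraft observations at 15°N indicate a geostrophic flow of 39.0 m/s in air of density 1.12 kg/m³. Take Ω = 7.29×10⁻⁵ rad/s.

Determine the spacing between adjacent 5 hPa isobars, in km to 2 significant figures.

Coriolis parameter at 15°N:
f = 2Ω sin φ = 2 × 7.29×10⁻⁵ × sin 15° = 3.77×10⁻⁵ s⁻¹
Geostrophic balance rearranged: |∂P/∂n| = f ρ V_g
|∂P/∂n| = 3.77×10⁻⁵ × 1.12 × 39.0 = 1.65×10⁻³ Pa/m
Isobar spacing: Δn = ΔP/|∂P/∂n| = 500 Pa / 1.65×10⁻³ Pa/m = 303343 m ≈ 300 km

300 km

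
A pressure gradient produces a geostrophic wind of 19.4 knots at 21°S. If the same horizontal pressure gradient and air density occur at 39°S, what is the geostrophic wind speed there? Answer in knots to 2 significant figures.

With the same pressure gradient and density, V_g ∝ 1/f ∝ 1/sin φ.
V₂ = V₁ · sin φ₁ / sin φ₂ = 19.4 × sin 21° / sin 39°
V₂ = 19.4 × 0.3584/0.6293 = 11 knots

11 knots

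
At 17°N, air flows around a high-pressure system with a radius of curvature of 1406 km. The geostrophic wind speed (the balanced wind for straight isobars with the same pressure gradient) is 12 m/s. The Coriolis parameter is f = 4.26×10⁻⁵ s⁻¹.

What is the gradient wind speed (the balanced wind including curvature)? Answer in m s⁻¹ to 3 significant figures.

16.6 m s⁻¹

Around a high, pressure-gradient force acts outward with centrifugal, so Coriolis balances both:
fV = (1/ρ)|∂P/∂n| + V²/R  →  V² − fR·V + fR·V_g = 0
With fR = 4.26×10⁻⁵ × 1406×10³ m = 59.9 m/s:
V = [fR − √((fR)² − 4 fR V_g)]/2 = [59.9 − √(59.9² − 4×59.9×12)]/2 = 16.6 m/s
Supergeostrophic (V > V_g = 12 m/s), as expected around a high.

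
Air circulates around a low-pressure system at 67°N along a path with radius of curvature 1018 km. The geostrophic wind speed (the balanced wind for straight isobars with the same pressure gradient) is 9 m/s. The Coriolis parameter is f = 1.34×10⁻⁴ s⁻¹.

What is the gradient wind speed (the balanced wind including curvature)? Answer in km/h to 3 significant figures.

30.5 km/h

Around a low, centrifugal force acts outward with Coriolis, so pressure-gradient force balances both:
(1/ρ)|∂P/∂n| = fV + V²/R  →  V² + fR·V − fR·V_g = 0
With fR = 1.34×10⁻⁴ × 1018×10³ m = 136 m/s:
V = [−fR + √((fR)² + 4 fR V_g)]/2 = [−136 + √(136² + 4×136×9)]/2 = 8.47 m/s
Subgeostrophic (V < V_g = 9 m/s), as expected around a low.
Converting: 8.47 m/s × 3.6 = 30.5 km/h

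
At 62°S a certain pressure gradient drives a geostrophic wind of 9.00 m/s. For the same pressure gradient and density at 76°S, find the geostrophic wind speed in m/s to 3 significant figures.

With the same pressure gradient and density, V_g ∝ 1/f ∝ 1/sin φ.
V₂ = V₁ · sin φ₁ / sin φ₂ = 9.00 × sin 62° / sin 76°
V₂ = 9.00 × 0.8829/0.9703 = 8.19 m/s

8.19 m/s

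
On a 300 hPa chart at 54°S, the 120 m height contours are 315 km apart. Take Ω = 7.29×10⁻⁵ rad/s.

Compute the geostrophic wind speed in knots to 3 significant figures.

61.6 knots

Coriolis parameter at 54°S:
f = 2Ω sin φ = 2 × 7.29×10⁻⁵ × sin 54° = 1.18×10⁻⁴ s⁻¹
Height gradient: |∂Z/∂n| = 120 m / 315000 m = 3.81×10⁻⁴
On a pressure surface, geostrophic balance gives V_g = (g/f)|∂Z/∂n|:
V_g = 9.81 × 3.81×10⁻⁴ / 1.18×10⁻⁴ = 31.7 m/s
Converting: 31.7 m/s × 1.944 = 61.6 knots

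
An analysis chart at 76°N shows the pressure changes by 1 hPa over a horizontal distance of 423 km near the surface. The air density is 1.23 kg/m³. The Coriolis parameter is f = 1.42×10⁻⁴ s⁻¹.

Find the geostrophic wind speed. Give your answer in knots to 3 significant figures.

2.63 knots

Pressure gradient: |∂P/∂n| = 100 Pa / 423000 m = 2.36×10⁻⁴ Pa/m
Geostrophic balance (pressure-gradient force = Coriolis force):
V_g = (1/(fρ)) |∂P/∂n| = 2.36×10⁻⁴ / (1.42×10⁻⁴ × 1.23) = 1.35 m/s
Converting: 1.35 m/s × 1.944 = 2.63 knots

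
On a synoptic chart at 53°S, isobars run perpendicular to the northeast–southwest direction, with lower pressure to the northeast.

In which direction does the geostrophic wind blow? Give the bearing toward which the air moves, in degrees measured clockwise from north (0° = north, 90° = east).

The pressure-gradient force points toward the northeast (bearing 045°).
Geostrophic balance: in the Southern Hemisphere the Coriolis force deflects motion to the left, so the geostrophic wind blows 90° to the left of the pressure-gradient force (low pressure on the right).
Rotating 045° by 90° counterclockwise gives 315° — the wind blows toward the northwest.

315°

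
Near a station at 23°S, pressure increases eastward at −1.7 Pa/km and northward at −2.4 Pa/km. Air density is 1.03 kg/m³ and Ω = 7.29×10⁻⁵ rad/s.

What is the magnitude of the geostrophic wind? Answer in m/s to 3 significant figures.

Coriolis parameter at 23°S:
f = 2Ω sin φ = 2 × 7.29×10⁻⁵ × sin 23° = 5.70×10⁻⁵ s⁻¹
In the Southern Hemisphere f is negative: f = −5.70×10⁻⁵ s⁻¹.
Component geostrophic relations (x east, y north):
u_g = −(1/(fρ)) ∂P/∂y,  v_g = (1/(fρ)) ∂P/∂x
u_g = −(−2.4×10⁻³)/(−5.70×10⁻⁵ × 1.03) = −40.9 m/s;  v_g = (−1.7×10⁻³)/(−5.70×10⁻⁵ × 1.03) = 29.0 m/s
|V_g| = √(u_g² + v_g²) = 50.1 m/s

50.1 m/s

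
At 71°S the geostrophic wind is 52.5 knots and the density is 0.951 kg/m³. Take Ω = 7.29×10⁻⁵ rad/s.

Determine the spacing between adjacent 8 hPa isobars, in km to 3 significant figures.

226 km

Coriolis parameter at 71°S:
f = 2Ω sin φ = 2 × 7.29×10⁻⁵ × sin 71° = 1.38×10⁻⁴ s⁻¹
Wind speed in SI: 52.5 knots = 27.0 m/s
Geostrophic balance rearranged: |∂P/∂n| = f ρ V_g
|∂P/∂n| = 1.38×10⁻⁴ × 0.951 × 27.0 = 3.54×10⁻³ Pa/m
Isobar spacing: Δn = ΔP/|∂P/∂n| = 800 Pa / 3.54×10⁻³ Pa/m = 225935 m ≈ 226 km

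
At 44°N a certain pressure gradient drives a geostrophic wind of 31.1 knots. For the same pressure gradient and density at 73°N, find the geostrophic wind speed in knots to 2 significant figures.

With the same pressure gradient and density, V_g ∝ 1/f ∝ 1/sin φ.
V₂ = V₁ · sin φ₁ / sin φ₂ = 31.1 × sin 44° / sin 73°
V₂ = 31.1 × 0.6947/0.9563 = 23 knots

23 knots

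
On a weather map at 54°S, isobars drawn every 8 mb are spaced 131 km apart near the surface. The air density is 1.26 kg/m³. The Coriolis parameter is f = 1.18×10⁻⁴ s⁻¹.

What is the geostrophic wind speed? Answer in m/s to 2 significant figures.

Pressure gradient: |∂P/∂n| = 800 Pa / 131000 m = 6.11×10⁻³ Pa/m
Geostrophic balance (pressure-gradient force = Coriolis force):
V_g = (1/(fρ)) |∂P/∂n| = 6.11×10⁻³ / (1.18×10⁻⁴ × 1.26) = 41.1 m/s

41 m/s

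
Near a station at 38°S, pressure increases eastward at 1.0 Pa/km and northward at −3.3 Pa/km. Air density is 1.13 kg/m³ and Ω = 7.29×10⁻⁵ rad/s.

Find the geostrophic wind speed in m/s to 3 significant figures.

34.0 m/s

Coriolis parameter at 38°S:
f = 2Ω sin φ = 2 × 7.29×10⁻⁵ × sin 38° = 8.98×10⁻⁵ s⁻¹
In the Southern Hemisphere f is negative: f = −8.98×10⁻⁵ s⁻¹.
Component geostrophic relations (x east, y north):
u_g = −(1/(fρ)) ∂P/∂y,  v_g = (1/(fρ)) ∂P/∂x
u_g = −(−3.3×10⁻³)/(−8.98×10⁻⁵ × 1.13) = −32.5 m/s;  v_g = (1.0×10⁻³)/(−8.98×10⁻⁵ × 1.13) = −9.86 m/s
|V_g| = √(u_g² + v_g²) = 34.0 m/s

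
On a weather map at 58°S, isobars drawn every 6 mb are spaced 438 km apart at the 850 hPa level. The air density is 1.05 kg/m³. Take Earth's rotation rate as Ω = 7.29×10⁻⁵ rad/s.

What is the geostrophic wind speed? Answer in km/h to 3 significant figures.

Coriolis parameter at 58°S:
f = 2Ω sin φ = 2 × 7.29×10⁻⁵ × sin 58° = 1.24×10⁻⁴ s⁻¹
Pressure gradient: |∂P/∂n| = 600 Pa / 438000 m = 1.37×10⁻³ Pa/m
Geostrophic balance (pressure-gradient force = Coriolis force):
V_g = (1/(fρ)) |∂P/∂n| = 1.37×10⁻³ / (1.24×10⁻⁴ × 1.05) = 10.6 m/s
Converting: 10.6 m/s × 3.6 = 38.0 km/h

38.0 km/h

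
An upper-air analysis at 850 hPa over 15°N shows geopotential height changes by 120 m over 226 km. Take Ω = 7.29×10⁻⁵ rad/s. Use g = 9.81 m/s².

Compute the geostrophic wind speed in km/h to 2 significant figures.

500 km/h

Coriolis parameter at 15°N:
f = 2Ω sin φ = 2 × 7.29×10⁻⁵ × sin 15° = 3.77×10⁻⁵ s⁻¹
Height gradient: |∂Z/∂n| = 120 m / 226000 m = 5.31×10⁻⁴
On a pressure surface, geostrophic balance gives V_g = (g/f)|∂Z/∂n|:
V_g = 9.81 × 5.31×10⁻⁴ / 3.77×10⁻⁵ = 138 m/s
Converting: 138 m/s × 3.6 = 500 km/h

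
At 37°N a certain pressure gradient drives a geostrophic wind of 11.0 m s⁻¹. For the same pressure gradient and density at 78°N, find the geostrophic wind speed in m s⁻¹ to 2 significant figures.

With the same pressure gradient and density, V_g ∝ 1/f ∝ 1/sin φ.
V₂ = V₁ · sin φ₁ / sin φ₂ = 11.0 × sin 37° / sin 78°
V₂ = 11.0 × 0.6018/0.9781 = 6.8 m s⁻¹

6.8 m s⁻¹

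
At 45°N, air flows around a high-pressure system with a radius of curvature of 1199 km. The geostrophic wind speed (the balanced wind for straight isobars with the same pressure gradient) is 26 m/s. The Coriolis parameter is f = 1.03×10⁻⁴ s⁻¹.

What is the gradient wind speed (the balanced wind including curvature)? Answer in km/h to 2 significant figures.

130 km/h

Around a high, pressure-gradient force acts outward with centrifugal, so Coriolis balances both:
fV = (1/ρ)|∂P/∂n| + V²/R  →  V² − fR·V + fR·V_g = 0
With fR = 1.03×10⁻⁴ × 1199×10³ m = 123 m/s:
V = [fR − √((fR)² − 4 fR V_g)]/2 = [123 − √(123² − 4×123×26)]/2 = 37.2 m/s
Supergeostrophic (V > V_g = 26 m/s), as expected around a high.
Converting: 37.2 m/s × 3.6 = 130 km/h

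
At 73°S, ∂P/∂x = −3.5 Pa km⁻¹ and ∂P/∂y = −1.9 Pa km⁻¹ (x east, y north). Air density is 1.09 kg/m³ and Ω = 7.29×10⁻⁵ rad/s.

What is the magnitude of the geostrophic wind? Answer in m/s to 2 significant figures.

26 m/s

Coriolis parameter at 73°S:
f = 2Ω sin φ = 2 × 7.29×10⁻⁵ × sin 73° = 1.39×10⁻⁴ s⁻¹
In the Southern Hemisphere f is negative: f = −1.39×10⁻⁴ s⁻¹.
Component geostrophic relations (x east, y north):
u_g = −(1/(fρ)) ∂P/∂y,  v_g = (1/(fρ)) ∂P/∂x
u_g = −(−1.9×10⁻³)/(−1.39×10⁻⁴ × 1.09) = −12.5 m/s;  v_g = (−3.5×10⁻³)/(−1.39×10⁻⁴ × 1.09) = 23.0 m/s
|V_g| = √(u_g² + v_g²) = 26.2 m/s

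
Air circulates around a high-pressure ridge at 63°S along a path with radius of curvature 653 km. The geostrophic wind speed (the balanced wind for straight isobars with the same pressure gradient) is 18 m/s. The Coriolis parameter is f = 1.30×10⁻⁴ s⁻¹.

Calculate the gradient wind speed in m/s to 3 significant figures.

25.9 m/s

Around a high, pressure-gradient force acts outward with centrifugal, so Coriolis balances both:
fV = (1/ρ)|∂P/∂n| + V²/R  →  V² − fR·V + fR·V_g = 0
With fR = 1.30×10⁻⁴ × 653×10³ m = 84.9 m/s:
V = [fR − √((fR)² − 4 fR V_g)]/2 = [84.9 − √(84.9² − 4×84.9×18)]/2 = 25.9 m/s
Supergeostrophic (V > V_g = 18 m/s), as expected around a high.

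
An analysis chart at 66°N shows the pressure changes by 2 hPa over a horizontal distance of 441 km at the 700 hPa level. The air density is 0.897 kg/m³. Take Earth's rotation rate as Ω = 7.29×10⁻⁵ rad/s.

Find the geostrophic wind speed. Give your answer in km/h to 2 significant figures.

14 km/h

Coriolis parameter at 66°N:
f = 2Ω sin φ = 2 × 7.29×10⁻⁵ × sin 66° = 1.33×10⁻⁴ s⁻¹
Pressure gradient: |∂P/∂n| = 200 Pa / 441000 m = 4.54×10⁻⁴ Pa/m
Geostrophic balance (pressure-gradient force = Coriolis force):
V_g = (1/(fρ)) |∂P/∂n| = 4.54×10⁻⁴ / (1.33×10⁻⁴ × 0.897) = 3.80 m/s
Converting: 3.80 m/s × 3.6 = 14 km/h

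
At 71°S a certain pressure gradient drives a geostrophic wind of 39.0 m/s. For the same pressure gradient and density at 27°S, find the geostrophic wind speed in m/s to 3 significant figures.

With the same pressure gradient and density, V_g ∝ 1/f ∝ 1/sin φ.
V₂ = V₁ · sin φ₁ / sin φ₂ = 39.0 × sin 71° / sin 27°
V₂ = 39.0 × 0.9455/0.4540 = 81.2 m/s

81.2 m/s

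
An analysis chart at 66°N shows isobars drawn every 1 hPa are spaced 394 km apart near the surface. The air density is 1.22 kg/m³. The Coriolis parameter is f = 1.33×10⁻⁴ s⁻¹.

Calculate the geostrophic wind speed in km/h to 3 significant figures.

Pressure gradient: |∂P/∂n| = 100 Pa / 394000 m = 2.54×10⁻⁴ Pa/m
Geostrophic balance (pressure-gradient force = Coriolis force):
V_g = (1/(fρ)) |∂P/∂n| = 2.54×10⁻⁴ / (1.33×10⁻⁴ × 1.22) = 1.56 m/s
Converting: 1.56 m/s × 3.6 = 5.63 km/h

5.63 km/h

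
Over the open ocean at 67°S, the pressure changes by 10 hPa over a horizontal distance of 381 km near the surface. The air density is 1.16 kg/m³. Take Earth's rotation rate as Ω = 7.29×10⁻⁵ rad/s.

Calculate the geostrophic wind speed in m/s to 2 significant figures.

17 m/s

Coriolis parameter at 67°S:
f = 2Ω sin φ = 2 × 7.29×10⁻⁵ × sin 67° = 1.34×10⁻⁴ s⁻¹
Pressure gradient: |∂P/∂n| = 1000 Pa / 381000 m = 2.62×10⁻³ Pa/m
Geostrophic balance (pressure-gradient force = Coriolis force):
V_g = (1/(fρ)) |∂P/∂n| = 2.62×10⁻³ / (1.34×10⁻⁴ × 1.16) = 16.9 m/s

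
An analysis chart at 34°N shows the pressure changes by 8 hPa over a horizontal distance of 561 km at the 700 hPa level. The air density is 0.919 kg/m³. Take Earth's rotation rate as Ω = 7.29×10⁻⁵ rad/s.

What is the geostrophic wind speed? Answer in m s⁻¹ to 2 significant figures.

19 m s⁻¹

Coriolis parameter at 34°N:
f = 2Ω sin φ = 2 × 7.29×10⁻⁵ × sin 34° = 8.15×10⁻⁵ s⁻¹
Pressure gradient: |∂P/∂n| = 800 Pa / 561000 m = 1.43×10⁻³ Pa/m
Geostrophic balance (pressure-gradient force = Coriolis force):
V_g = (1/(fρ)) |∂P/∂n| = 1.43×10⁻³ / (8.15×10⁻⁵ × 0.919) = 19.0 m/s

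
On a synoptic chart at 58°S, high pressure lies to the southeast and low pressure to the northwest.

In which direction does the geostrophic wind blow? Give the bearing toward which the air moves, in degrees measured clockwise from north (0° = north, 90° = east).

The pressure-gradient force points toward the northwest (bearing 315°).
Geostrophic balance: in the Southern Hemisphere the Coriolis force deflects motion to the left, so the geostrophic wind blows 90° to the left of the pressure-gradient force (low pressure on the right).
Rotating 315° by 90° counterclockwise gives 225° — the wind blows toward the southwest.

225°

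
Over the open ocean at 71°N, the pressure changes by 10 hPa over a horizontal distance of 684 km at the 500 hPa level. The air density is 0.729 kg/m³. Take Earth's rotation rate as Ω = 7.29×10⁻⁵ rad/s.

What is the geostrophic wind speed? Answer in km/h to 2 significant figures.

Coriolis parameter at 71°N:
f = 2Ω sin φ = 2 × 7.29×10⁻⁵ × sin 71° = 1.38×10⁻⁴ s⁻¹
Pressure gradient: |∂P/∂n| = 1000 Pa / 684000 m = 1.46×10⁻³ Pa/m
Geostrophic balance (pressure-gradient force = Coriolis force):
V_g = (1/(fρ)) |∂P/∂n| = 1.46×10⁻³ / (1.38×10⁻⁴ × 0.729) = 14.5 m/s
Converting: 14.5 m/s × 3.6 = 52 km/h

52 km/h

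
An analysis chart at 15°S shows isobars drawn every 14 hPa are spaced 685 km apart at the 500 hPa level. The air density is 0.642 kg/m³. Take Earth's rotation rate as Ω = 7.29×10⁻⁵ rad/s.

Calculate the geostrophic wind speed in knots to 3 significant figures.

Coriolis parameter at 15°S:
f = 2Ω sin φ = 2 × 7.29×10⁻⁵ × sin 15° = 3.77×10⁻⁵ s⁻¹
Pressure gradient: |∂P/∂n| = 1400 Pa / 685000 m = 2.04×10⁻³ Pa/m
Geostrophic balance (pressure-gradient force = Coriolis force):
V_g = (1/(fρ)) |∂P/∂n| = 2.04×10⁻³ / (3.77×10⁻⁵ × 0.642) = 84.4 m/s
Converting: 84.4 m/s × 1.944 = 164 knots

164 knots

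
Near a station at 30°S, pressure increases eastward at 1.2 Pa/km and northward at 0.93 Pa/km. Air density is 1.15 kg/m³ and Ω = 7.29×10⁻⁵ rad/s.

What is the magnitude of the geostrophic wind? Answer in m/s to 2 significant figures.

18 m/s

Coriolis parameter at 30°S:
f = 2Ω sin φ = 2 × 7.29×10⁻⁵ × sin 30° = 7.29×10⁻⁵ s⁻¹
In the Southern Hemisphere f is negative: f = −7.29×10⁻⁵ s⁻¹.
Component geostrophic relations (x east, y north):
u_g = −(1/(fρ)) ∂P/∂y,  v_g = (1/(fρ)) ∂P/∂x
u_g = −(0.93×10⁻³)/(−7.29×10⁻⁵ × 1.15) = 11.1 m/s;  v_g = (1.2×10⁻³)/(−7.29×10⁻⁵ × 1.15) = −14.3 m/s
|V_g| = √(u_g² + v_g²) = 18.1 m/s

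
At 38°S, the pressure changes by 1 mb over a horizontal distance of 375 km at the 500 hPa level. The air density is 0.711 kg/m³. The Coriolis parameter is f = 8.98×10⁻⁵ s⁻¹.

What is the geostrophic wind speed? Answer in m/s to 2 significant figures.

4.2 m/s

Pressure gradient: |∂P/∂n| = 100 Pa / 375000 m = 2.67×10⁻⁴ Pa/m
Geostrophic balance (pressure-gradient force = Coriolis force):
V_g = (1/(fρ)) |∂P/∂n| = 2.67×10⁻⁴ / (8.98×10⁻⁵ × 0.711) = 4.18 m/s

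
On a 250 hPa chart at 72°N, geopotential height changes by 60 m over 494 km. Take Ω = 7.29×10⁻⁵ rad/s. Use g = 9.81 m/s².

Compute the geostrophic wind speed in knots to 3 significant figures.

16.7 knots

Coriolis parameter at 72°N:
f = 2Ω sin φ = 2 × 7.29×10⁻⁵ × sin 72° = 1.39×10⁻⁴ s⁻¹
Height gradient: |∂Z/∂n| = 60 m / 494000 m = 1.21×10⁻⁴
On a pressure surface, geostrophic balance gives V_g = (g/f)|∂Z/∂n|:
V_g = 9.81 × 1.21×10⁻⁴ / 1.39×10⁻⁴ = 8.59 m/s
Converting: 8.59 m/s × 1.944 = 16.7 knots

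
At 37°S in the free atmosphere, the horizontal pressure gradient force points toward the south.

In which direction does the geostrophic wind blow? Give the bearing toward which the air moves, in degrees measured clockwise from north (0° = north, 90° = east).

The pressure-gradient force points toward the south (bearing 180°).
Geostrophic balance: in the Southern Hemisphere the Coriolis force deflects motion to the left, so the geostrophic wind blows 90° to the left of the pressure-gradient force (low pressure on the right).
Rotating 180° by 90° counterclockwise gives 090° — the wind blows toward the east.

090°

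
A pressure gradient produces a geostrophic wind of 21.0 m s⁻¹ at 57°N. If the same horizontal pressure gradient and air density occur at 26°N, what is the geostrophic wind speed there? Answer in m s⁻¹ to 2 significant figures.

With the same pressure gradient and density, V_g ∝ 1/f ∝ 1/sin φ.
V₂ = V₁ · sin φ₁ / sin φ₂ = 21.0 × sin 57° / sin 26°
V₂ = 21.0 × 0.8387/0.4384 = 40 m s⁻¹

40 m s⁻¹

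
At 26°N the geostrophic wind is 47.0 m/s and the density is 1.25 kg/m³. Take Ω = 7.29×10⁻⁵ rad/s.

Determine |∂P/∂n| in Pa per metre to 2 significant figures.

Coriolis parameter at 26°N:
f = 2Ω sin φ = 2 × 7.29×10⁻⁵ × sin 26° = 6.39×10⁻⁵ s⁻¹
Geostrophic balance rearranged: |∂P/∂n| = f ρ V_g
|∂P/∂n| = 6.39×10⁻⁵ × 1.25 × 47.0 = 3.75×10⁻³ Pa/m

3.8×10⁻³ Pa/m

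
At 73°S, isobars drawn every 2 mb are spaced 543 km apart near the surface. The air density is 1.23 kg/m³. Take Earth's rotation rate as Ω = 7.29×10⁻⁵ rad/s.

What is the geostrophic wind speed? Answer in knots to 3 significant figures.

4.17 knots

Coriolis parameter at 73°S:
f = 2Ω sin φ = 2 × 7.29×10⁻⁵ × sin 73° = 1.39×10⁻⁴ s⁻¹
Pressure gradient: |∂P/∂n| = 200 Pa / 543000 m = 3.68×10⁻⁴ Pa/m
Geostrophic balance (pressure-gradient force = Coriolis force):
V_g = (1/(fρ)) |∂P/∂n| = 3.68×10⁻⁴ / (1.39×10⁻⁴ × 1.23) = 2.15 m/s
Converting: 2.15 m/s × 1.944 = 4.17 knots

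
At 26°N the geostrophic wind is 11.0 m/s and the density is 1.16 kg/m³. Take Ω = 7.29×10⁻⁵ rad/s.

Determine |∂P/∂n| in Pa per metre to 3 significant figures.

Coriolis parameter at 26°N:
f = 2Ω sin φ = 2 × 7.29×10⁻⁵ × sin 26° = 6.39×10⁻⁵ s⁻¹
Geostrophic balance rearranged: |∂P/∂n| = f ρ V_g
|∂P/∂n| = 6.39×10⁻⁵ × 1.16 × 11.0 = 8.16×10⁻⁴ Pa/m

8.16×10⁻⁴ Pa/m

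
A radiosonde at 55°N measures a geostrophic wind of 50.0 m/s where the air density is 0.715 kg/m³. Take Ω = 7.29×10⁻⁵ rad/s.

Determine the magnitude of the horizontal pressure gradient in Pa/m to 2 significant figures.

4.3×10⁻³ Pa/m

Coriolis parameter at 55°N:
f = 2Ω sin φ = 2 × 7.29×10⁻⁵ × sin 55° = 1.19×10⁻⁴ s⁻¹
Geostrophic balance rearranged: |∂P/∂n| = f ρ V_g
|∂P/∂n| = 1.19×10⁻⁴ × 0.715 × 50.0 = 4.27×10⁻³ Pa/m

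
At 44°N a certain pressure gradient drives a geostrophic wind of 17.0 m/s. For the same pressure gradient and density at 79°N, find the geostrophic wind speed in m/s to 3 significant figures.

12.0 m/s

With the same pressure gradient and density, V_g ∝ 1/f ∝ 1/sin φ.
V₂ = V₁ · sin φ₁ / sin φ₂ = 17.0 × sin 44° / sin 79°
V₂ = 17.0 × 0.6947/0.9816 = 12.0 m/s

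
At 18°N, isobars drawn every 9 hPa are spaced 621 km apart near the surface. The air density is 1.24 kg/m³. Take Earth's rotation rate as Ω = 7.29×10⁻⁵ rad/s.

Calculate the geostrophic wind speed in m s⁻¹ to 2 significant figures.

26 m s⁻¹

Coriolis parameter at 18°N:
f = 2Ω sin φ = 2 × 7.29×10⁻⁵ × sin 18° = 4.51×10⁻⁵ s⁻¹
Pressure gradient: |∂P/∂n| = 900 Pa / 621000 m = 1.45×10⁻³ Pa/m
Geostrophic balance (pressure-gradient force = Coriolis force):
V_g = (1/(fρ)) |∂P/∂n| = 1.45×10⁻³ / (4.51×10⁻⁵ × 1.24) = 25.9 m/s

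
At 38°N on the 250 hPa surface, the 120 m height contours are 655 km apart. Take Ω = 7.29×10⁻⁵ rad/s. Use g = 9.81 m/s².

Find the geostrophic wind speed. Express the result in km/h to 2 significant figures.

Coriolis parameter at 38°N:
f = 2Ω sin φ = 2 × 7.29×10⁻⁵ × sin 38° = 8.98×10⁻⁵ s⁻¹
Height gradient: |∂Z/∂n| = 120 m / 655000 m = 1.83×10⁻⁴
On a pressure surface, geostrophic balance gives V_g = (g/f)|∂Z/∂n|:
V_g = 9.81 × 1.83×10⁻⁴ / 8.98×10⁻⁵ = 20.0 m/s
Converting: 20.0 m/s × 3.6 = 72 km/h

72 km/h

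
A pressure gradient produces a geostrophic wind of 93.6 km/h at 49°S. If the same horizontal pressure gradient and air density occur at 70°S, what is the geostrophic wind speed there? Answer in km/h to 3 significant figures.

With the same pressure gradient and density, V_g ∝ 1/f ∝ 1/sin φ.
V₂ = V₁ · sin φ₁ / sin φ₂ = 93.6 × sin 49° / sin 70°
V₂ = 93.6 × 0.7547/0.9397 = 75.2 km/h

75.2 km/h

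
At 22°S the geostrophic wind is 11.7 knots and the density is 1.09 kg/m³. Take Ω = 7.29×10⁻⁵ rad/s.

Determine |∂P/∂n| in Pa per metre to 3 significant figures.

3.58×10⁻⁴ Pa/m

Coriolis parameter at 22°S:
f = 2Ω sin φ = 2 × 7.29×10⁻⁵ × sin 22° = 5.46×10⁻⁵ s⁻¹
Wind speed in SI: 11.7 knots = 6.02 m/s
Geostrophic balance rearranged: |∂P/∂n| = f ρ V_g
|∂P/∂n| = 5.46×10⁻⁵ × 1.09 × 6.02 = 3.58×10⁻⁴ Pa/m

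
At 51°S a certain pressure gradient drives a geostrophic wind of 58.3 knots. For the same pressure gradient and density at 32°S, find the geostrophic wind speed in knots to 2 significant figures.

With the same pressure gradient and density, V_g ∝ 1/f ∝ 1/sin φ.
V₂ = V₁ · sin φ₁ / sin φ₂ = 58.3 × sin 51° / sin 32°
V₂ = 58.3 × 0.7771/0.5299 = 85 knots

85 knots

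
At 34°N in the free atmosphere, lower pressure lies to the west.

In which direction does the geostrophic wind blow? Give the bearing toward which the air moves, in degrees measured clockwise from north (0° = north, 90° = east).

The pressure-gradient force points toward the west (bearing 270°).
Geostrophic balance: in the Northern Hemisphere the Coriolis force deflects motion to the right, so the geostrophic wind blows 90° to the right of the pressure-gradient force (low pressure on the left).
Rotating 270° by 90° clockwise gives 000° — the wind blows toward the north.

000°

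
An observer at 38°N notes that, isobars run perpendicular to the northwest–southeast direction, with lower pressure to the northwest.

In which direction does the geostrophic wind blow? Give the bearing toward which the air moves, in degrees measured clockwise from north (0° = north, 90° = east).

The pressure-gradient force points toward the northwest (bearing 315°).
Geostrophic balance: in the Northern Hemisphere the Coriolis force deflects motion to the right, so the geostrophic wind blows 90° to the right of the pressure-gradient force (low pressure on the left).
Rotating 315° by 90° clockwise gives 045° — the wind blows toward the northeast.

045°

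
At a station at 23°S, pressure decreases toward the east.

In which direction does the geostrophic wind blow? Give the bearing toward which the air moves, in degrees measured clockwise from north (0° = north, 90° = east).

000°

The pressure-gradient force points toward the east (bearing 090°).
Geostrophic balance: in the Southern Hemisphere the Coriolis force deflects motion to the left, so the geostrophic wind blows 90° to the left of the pressure-gradient force (low pressure on the right).
Rotating 090° by 90° counterclockwise gives 000° — the wind blows toward the north.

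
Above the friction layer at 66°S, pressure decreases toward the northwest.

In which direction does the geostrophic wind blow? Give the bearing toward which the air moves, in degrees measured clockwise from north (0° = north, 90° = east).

225°

The pressure-gradient force points toward the northwest (bearing 315°).
Geostrophic balance: in the Southern Hemisphere the Coriolis force deflects motion to the left, so the geostrophic wind blows 90° to the left of the pressure-gradient force (low pressure on the right).
Rotating 315° by 90° counterclockwise gives 225° — the wind blows toward the southwest.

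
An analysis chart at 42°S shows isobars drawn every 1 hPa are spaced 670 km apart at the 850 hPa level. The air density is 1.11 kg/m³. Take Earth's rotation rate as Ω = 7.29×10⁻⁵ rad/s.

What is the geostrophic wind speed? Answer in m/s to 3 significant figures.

1.38 m/s

Coriolis parameter at 42°S:
f = 2Ω sin φ = 2 × 7.29×10⁻⁵ × sin 42° = 9.76×10⁻⁵ s⁻¹
Pressure gradient: |∂P/∂n| = 100 Pa / 670000 m = 1.49×10⁻⁴ Pa/m
Geostrophic balance (pressure-gradient force = Coriolis force):
V_g = (1/(fρ)) |∂P/∂n| = 1.49×10⁻⁴ / (9.76×10⁻⁵ × 1.11) = 1.38 m/s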